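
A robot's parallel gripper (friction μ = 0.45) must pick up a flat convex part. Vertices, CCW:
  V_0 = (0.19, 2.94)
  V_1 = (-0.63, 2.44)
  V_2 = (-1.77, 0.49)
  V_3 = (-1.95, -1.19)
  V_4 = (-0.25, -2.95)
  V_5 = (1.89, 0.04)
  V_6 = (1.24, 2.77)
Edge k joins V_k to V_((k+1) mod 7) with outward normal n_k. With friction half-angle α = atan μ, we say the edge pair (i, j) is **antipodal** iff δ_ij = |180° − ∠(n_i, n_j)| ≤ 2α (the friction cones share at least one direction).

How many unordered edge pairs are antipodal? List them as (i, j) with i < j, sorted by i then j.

count = 7; pairs: (0,4), (1,4), (1,5), (2,4), (2,5), (3,5), (3,6)

α = atan 0.45 = 24.23°;  2α = 48.46°
n_0 = (-0.5206, +0.8538)
n_1 = (-0.8633, +0.5047)
n_2 = (-0.9943, +0.1065)
n_3 = (-0.7193, -0.6947)
n_4 = (+0.8132, -0.5820)
n_5 = (+0.9728, +0.2316)
n_6 = (+0.1598, +0.9871)
  (0,1): δ = 151.68°  ·
  (0,2): δ = 127.49°  ·
  (0,3): δ = 77.37°  ·
  (0,4): δ = 23.03°  ✓
  (0,5): δ = 72.02°  ·
  (0,6): δ = 139.43°  ·
  (1,2): δ = 155.80°  ·
  (1,3): δ = 105.68°  ·
  (1,4): δ = 5.28°  ✓
  (1,5): δ = 43.70°  ✓
  (1,6): δ = 111.11°  ·
  (2,3): δ = 129.88°  ·
  (2,4): δ = 29.48°  ✓
  (2,5): δ = 19.51°  ✓
  (2,6): δ = 86.92°  ·
  (3,4): δ = 79.60°  ·
  (3,5): δ = 30.61°  ✓
  (3,6): δ = 36.80°  ✓
  (4,5): δ = 131.02°  ·
  (4,6): δ = 63.60°  ·
  (5,6): δ = 112.59°  ·
antipodal pairs: 7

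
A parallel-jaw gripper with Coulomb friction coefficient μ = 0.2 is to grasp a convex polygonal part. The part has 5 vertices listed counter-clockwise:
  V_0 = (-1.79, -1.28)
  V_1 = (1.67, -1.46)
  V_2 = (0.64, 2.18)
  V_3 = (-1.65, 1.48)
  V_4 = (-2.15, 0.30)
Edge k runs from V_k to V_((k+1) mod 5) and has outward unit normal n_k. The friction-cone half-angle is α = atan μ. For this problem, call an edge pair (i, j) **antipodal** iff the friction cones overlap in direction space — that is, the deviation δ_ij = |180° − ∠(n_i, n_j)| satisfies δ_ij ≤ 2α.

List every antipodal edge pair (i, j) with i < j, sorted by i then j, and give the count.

count = 2; pairs: (0,2), (1,4)

α = atan 0.2 = 11.31°;  2α = 22.62°
n_0 = (-0.0520, -0.9986)
n_1 = (+0.9622, +0.2723)
n_2 = (-0.2923, +0.9563)
n_3 = (-0.9208, +0.3901)
n_4 = (-0.9750, -0.2222)
  (0,1): δ = 71.22°  ·
  (0,2): δ = 19.98°  ✓
  (0,3): δ = 70.01°  ·
  (0,4): δ = 105.81°  ·
  (1,2): δ = 88.80°  ·
  (1,3): δ = 38.76°  ·
  (1,4): δ = 2.96°  ✓
  (2,3): δ = 129.96°  ·
  (2,4): δ = 94.16°  ·
  (3,4): δ = 144.20°  ·
antipodal pairs: 2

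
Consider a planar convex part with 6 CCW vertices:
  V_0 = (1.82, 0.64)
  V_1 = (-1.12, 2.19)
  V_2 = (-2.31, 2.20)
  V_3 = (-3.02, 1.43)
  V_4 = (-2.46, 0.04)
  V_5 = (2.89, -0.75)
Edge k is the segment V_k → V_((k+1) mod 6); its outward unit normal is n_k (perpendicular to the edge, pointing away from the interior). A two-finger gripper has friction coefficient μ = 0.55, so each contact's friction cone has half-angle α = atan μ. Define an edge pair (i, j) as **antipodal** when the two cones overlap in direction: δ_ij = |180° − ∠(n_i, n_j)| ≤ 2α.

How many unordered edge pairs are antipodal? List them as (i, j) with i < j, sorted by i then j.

count = 6; pairs: (0,3), (0,4), (1,4), (2,4), (3,5), (4,5)

α = atan 0.55 = 28.81°;  2α = 57.62°
n_0 = (+0.4664, +0.8846)
n_1 = (+0.0084, +1.0000)
n_2 = (-0.7352, +0.6779)
n_3 = (-0.9276, -0.3737)
n_4 = (-0.1461, -0.9893)
n_5 = (+0.7924, +0.6100)
  (0,1): δ = 152.68°  ·
  (0,2): δ = 104.88°  ·
  (0,3): δ = 40.26°  ✓
  (0,4): δ = 19.40°  ✓
  (0,5): δ = 155.39°  ·
  (1,2): δ = 132.20°  ·
  (1,3): δ = 67.58°  ·
  (1,4): δ = 7.92°  ✓
  (1,5): δ = 128.07°  ·
  (2,3): δ = 115.38°  ·
  (2,4): δ = 55.72°  ✓
  (2,5): δ = 80.27°  ·
  (3,4): δ = 120.34°  ·
  (3,5): δ = 15.65°  ✓
  (4,5): δ = 44.01°  ✓
antipodal pairs: 6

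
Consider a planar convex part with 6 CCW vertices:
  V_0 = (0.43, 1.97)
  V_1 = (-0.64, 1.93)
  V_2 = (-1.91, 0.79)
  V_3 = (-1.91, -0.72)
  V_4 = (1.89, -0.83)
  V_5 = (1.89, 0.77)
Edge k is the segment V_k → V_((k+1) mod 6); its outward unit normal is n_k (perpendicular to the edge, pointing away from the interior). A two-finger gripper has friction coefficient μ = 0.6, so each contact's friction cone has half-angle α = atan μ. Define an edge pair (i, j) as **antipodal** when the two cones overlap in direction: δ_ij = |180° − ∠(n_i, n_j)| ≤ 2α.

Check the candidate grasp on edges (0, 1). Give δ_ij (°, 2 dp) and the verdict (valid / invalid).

α = atan 0.6 = 30.96°;  2α = 61.93°
edge 0: e_0 = (-1.07, -0.04);  n_0 = (-0.0374, +0.9993)
edge 1: e_1 = (-1.27, -1.14);  n_1 = (-0.6680, +0.7442)
∠(n_0, n_1) = 39.77°
δ = |180° − 39.77°| = 140.23°
140.23° > 2α = 61.93°  →  invalid

δ = 140.23°, invalid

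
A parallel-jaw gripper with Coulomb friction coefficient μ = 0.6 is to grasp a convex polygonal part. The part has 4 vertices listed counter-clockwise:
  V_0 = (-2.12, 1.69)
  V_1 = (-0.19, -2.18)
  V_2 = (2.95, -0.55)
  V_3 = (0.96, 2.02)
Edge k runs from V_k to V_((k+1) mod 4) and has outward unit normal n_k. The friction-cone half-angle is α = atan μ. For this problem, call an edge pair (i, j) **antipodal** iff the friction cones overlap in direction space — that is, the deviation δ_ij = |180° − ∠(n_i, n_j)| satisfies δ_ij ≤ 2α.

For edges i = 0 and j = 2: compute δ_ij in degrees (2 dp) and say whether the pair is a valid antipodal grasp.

α = atan 0.6 = 30.96°;  2α = 61.93°
edge 0: e_0 = (+1.93, -3.87);  n_0 = (-0.8949, -0.4463)
edge 2: e_2 = (-1.99, +2.57);  n_2 = (+0.7907, +0.6122)
∠(n_0, n_2) = 168.75°
δ = |180° − 168.75°| = 11.25°
11.25° ≤ 2α = 61.93°  →  valid

δ = 11.25°, valid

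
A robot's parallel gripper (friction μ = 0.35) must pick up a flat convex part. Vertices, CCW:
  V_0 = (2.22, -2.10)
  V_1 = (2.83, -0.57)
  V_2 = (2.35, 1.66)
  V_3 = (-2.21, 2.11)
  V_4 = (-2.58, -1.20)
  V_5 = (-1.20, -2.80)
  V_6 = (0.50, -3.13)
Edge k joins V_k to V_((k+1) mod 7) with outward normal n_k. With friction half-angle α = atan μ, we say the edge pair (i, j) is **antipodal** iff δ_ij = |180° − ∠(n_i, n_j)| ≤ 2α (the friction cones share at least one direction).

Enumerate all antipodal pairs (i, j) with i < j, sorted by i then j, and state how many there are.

count = 5; pairs: (0,3), (1,3), (1,4), (2,5), (2,6)

α = atan 0.35 = 19.29°;  2α = 38.58°
n_0 = (+0.9289, -0.3703)
n_1 = (+0.9776, +0.2104)
n_2 = (+0.0982, +0.9952)
n_3 = (-0.9938, +0.1111)
n_4 = (-0.7572, -0.6531)
n_5 = (-0.1906, -0.9817)
n_6 = (+0.5138, -0.8579)
  (0,1): δ = 146.12°  ·
  (0,2): δ = 73.90°  ·
  (0,3): δ = 15.36°  ✓
  (0,4): δ = 62.51°  ·
  (0,5): δ = 100.75°  ·
  (0,6): δ = 142.65°  ·
  (1,2): δ = 107.78°  ·
  (1,3): δ = 18.53°  ✓
  (1,4): δ = 28.63°  ✓
  (1,5): δ = 66.87°  ·
  (1,6): δ = 108.77°  ·
  (2,3): δ = 90.74°  ·
  (2,4): δ = 43.59°  ·
  (2,5): δ = 5.35°  ✓
  (2,6): δ = 36.55°  ✓
  (3,4): δ = 132.84°  ·
  (3,5): δ = 94.61°  ·
  (3,6): δ = 52.71°  ·
  (4,5): δ = 141.76°  ·
  (4,6): δ = 99.86°  ·
  (5,6): δ = 138.10°  ·
antipodal pairs: 5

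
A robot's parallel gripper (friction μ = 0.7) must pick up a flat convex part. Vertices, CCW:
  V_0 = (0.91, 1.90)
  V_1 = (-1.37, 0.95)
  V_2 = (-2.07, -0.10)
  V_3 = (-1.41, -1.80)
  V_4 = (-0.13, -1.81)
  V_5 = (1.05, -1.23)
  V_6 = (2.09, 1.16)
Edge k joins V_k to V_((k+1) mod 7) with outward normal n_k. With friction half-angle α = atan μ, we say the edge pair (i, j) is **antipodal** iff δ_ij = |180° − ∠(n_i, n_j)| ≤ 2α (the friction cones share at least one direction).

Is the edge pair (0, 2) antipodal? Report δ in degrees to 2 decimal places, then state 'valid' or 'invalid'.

α = atan 0.7 = 34.99°;  2α = 69.98°
edge 0: e_0 = (-2.28, -0.95);  n_0 = (-0.3846, +0.9231)
edge 2: e_2 = (+0.66, -1.70);  n_2 = (-0.9322, -0.3619)
∠(n_0, n_2) = 88.60°
δ = |180° − 88.60°| = 91.40°
91.40° > 2α = 69.98°  →  invalid

δ = 91.40°, invalid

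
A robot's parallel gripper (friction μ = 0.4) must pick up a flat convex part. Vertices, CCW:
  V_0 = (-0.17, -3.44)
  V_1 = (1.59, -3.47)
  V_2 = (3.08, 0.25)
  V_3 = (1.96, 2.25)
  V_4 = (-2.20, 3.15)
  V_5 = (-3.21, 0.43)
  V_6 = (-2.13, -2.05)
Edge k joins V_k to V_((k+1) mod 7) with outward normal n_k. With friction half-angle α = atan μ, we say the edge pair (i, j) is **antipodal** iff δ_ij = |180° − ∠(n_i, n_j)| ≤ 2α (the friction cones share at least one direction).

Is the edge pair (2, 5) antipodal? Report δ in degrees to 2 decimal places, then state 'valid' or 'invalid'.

α = atan 0.4 = 21.80°;  2α = 43.60°
edge 2: e_2 = (-1.12, +2.00);  n_2 = (+0.8725, +0.4886)
edge 5: e_5 = (+1.08, -2.48);  n_5 = (-0.9168, -0.3993)
∠(n_2, n_5) = 174.28°
δ = |180° − 174.28°| = 5.72°
5.72° ≤ 2α = 43.60°  →  valid

δ = 5.72°, valid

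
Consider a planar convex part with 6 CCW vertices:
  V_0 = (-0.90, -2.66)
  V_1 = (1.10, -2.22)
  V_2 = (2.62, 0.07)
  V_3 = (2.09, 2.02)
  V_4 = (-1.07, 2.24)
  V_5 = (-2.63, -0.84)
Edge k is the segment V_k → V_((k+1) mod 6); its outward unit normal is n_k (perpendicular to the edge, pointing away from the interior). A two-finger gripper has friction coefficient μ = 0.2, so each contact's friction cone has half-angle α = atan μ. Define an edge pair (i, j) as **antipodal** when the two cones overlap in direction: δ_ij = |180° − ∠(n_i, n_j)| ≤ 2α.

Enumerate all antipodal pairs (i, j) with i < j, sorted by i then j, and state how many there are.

α = atan 0.2 = 11.31°;  2α = 22.62°
n_0 = (+0.2149, -0.9766)
n_1 = (+0.8332, -0.5530)
n_2 = (+0.9650, +0.2623)
n_3 = (+0.0695, +0.9976)
n_4 = (-0.8921, +0.4518)
n_5 = (-0.7248, -0.6890)
  (0,1): δ = 135.98°  ·
  (0,2): δ = 87.20°  ·
  (0,3): δ = 16.39°  ✓
  (0,4): δ = 50.73°  ·
  (0,5): δ = 121.14°  ·
  (1,2): δ = 131.22°  ·
  (1,3): δ = 60.41°  ·
  (1,4): δ = 6.71°  ✓
  (1,5): δ = 77.12°  ·
  (2,3): δ = 109.19°  ·
  (2,4): δ = 42.07°  ·
  (2,5): δ = 28.34°  ·
  (3,4): δ = 112.88°  ·
  (3,5): δ = 42.47°  ·
  (4,5): δ = 109.59°  ·
antipodal pairs: 2

count = 2; pairs: (0,3), (1,4)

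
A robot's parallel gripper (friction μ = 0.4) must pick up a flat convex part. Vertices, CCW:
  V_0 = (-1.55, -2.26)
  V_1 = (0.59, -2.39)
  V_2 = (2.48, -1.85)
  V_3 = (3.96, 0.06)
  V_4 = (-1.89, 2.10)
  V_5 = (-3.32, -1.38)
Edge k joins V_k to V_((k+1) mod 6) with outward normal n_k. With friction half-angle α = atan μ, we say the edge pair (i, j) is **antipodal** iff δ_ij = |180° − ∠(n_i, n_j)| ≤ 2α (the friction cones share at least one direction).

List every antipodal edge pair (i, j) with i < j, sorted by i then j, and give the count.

α = atan 0.4 = 21.80°;  2α = 43.60°
n_0 = (-0.0606, -0.9982)
n_1 = (+0.2747, -0.9615)
n_2 = (+0.7905, -0.6125)
n_3 = (+0.3293, +0.9442)
n_4 = (-0.9250, +0.3801)
n_5 = (-0.4452, -0.8954)
  (0,1): δ = 160.58°  ·
  (0,2): δ = 124.29°  ·
  (0,3): δ = 15.75°  ✓
  (0,4): δ = 71.14°  ·
  (0,5): δ = 157.04°  ·
  (1,2): δ = 143.72°  ·
  (1,3): δ = 35.17°  ✓
  (1,4): δ = 51.72°  ·
  (1,5): δ = 137.62°  ·
  (2,3): δ = 71.45°  ·
  (2,4): δ = 15.43°  ✓
  (2,5): δ = 101.34°  ·
  (3,4): δ = 93.11°  ·
  (3,5): δ = 7.21°  ✓
  (4,5): δ = 94.10°  ·
antipodal pairs: 4

count = 4; pairs: (0,3), (1,3), (2,4), (3,5)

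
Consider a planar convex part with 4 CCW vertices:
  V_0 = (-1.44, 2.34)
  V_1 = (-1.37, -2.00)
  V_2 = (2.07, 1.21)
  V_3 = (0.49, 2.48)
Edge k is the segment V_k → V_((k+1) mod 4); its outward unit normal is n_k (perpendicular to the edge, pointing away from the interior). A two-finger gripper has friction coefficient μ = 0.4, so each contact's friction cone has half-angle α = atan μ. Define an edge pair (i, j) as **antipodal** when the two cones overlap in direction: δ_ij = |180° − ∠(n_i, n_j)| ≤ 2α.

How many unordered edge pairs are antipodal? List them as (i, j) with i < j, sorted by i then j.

α = atan 0.4 = 21.80°;  2α = 43.60°
n_0 = (-0.9999, -0.0161)
n_1 = (+0.6822, -0.7311)
n_2 = (+0.6265, +0.7794)
n_3 = (-0.0723, +0.9974)
  (0,1): δ = 47.90°  ·
  (0,2): δ = 50.28°  ·
  (0,3): δ = 93.22°  ·
  (1,2): δ = 81.81°  ·
  (1,3): δ = 38.87°  ✓
  (2,3): δ = 137.06°  ·
antipodal pairs: 1

count = 1; pairs: (1,3)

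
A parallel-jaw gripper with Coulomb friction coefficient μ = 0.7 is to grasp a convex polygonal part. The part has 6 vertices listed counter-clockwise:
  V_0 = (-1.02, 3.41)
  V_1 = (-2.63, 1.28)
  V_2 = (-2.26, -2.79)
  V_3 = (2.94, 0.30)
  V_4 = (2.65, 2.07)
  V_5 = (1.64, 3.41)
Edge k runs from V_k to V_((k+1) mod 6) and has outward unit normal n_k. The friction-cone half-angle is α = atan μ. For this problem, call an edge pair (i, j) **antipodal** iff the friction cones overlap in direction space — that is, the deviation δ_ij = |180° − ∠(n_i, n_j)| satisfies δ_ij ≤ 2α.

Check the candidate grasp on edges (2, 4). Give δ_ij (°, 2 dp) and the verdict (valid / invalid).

δ = 83.71°, invalid

α = atan 0.7 = 34.99°;  2α = 69.98°
edge 2: e_2 = (+5.20, +3.09);  n_2 = (+0.5108, -0.8597)
edge 4: e_4 = (-1.01, +1.34);  n_4 = (+0.7986, +0.6019)
∠(n_2, n_4) = 96.29°
δ = |180° − 96.29°| = 83.71°
83.71° > 2α = 69.98°  →  invalid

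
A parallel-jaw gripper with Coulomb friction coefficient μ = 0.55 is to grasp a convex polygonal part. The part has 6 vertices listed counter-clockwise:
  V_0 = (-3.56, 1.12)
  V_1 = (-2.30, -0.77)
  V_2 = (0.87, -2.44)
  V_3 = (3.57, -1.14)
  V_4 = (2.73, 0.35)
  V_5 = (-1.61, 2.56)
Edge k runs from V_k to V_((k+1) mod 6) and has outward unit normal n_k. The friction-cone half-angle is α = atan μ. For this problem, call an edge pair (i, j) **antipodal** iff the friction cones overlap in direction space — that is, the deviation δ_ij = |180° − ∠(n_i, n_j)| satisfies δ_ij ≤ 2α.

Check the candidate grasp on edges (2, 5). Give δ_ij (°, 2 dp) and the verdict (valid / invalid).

δ = 10.73°, valid

α = atan 0.55 = 28.81°;  2α = 57.62°
edge 2: e_2 = (+2.70, +1.30);  n_2 = (+0.4338, -0.9010)
edge 5: e_5 = (-1.95, -1.44);  n_5 = (-0.5940, +0.8044)
∠(n_2, n_5) = 169.27°
δ = |180° − 169.27°| = 10.73°
10.73° ≤ 2α = 57.62°  →  valid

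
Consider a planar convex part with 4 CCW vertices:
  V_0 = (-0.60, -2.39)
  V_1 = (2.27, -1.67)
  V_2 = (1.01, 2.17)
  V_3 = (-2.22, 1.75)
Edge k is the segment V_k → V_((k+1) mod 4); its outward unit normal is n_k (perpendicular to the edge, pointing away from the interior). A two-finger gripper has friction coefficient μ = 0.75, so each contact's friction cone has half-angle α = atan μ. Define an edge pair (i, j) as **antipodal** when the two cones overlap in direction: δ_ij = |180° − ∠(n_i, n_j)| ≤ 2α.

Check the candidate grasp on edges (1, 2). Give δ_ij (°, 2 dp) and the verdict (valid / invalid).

α = atan 0.75 = 36.87°;  2α = 73.74°
edge 1: e_1 = (-1.26, +3.84);  n_1 = (+0.9502, +0.3118)
edge 2: e_2 = (-3.23, -0.42);  n_2 = (-0.1289, +0.9917)
∠(n_1, n_2) = 79.24°
δ = |180° − 79.24°| = 100.76°
100.76° > 2α = 73.74°  →  invalid

δ = 100.76°, invalid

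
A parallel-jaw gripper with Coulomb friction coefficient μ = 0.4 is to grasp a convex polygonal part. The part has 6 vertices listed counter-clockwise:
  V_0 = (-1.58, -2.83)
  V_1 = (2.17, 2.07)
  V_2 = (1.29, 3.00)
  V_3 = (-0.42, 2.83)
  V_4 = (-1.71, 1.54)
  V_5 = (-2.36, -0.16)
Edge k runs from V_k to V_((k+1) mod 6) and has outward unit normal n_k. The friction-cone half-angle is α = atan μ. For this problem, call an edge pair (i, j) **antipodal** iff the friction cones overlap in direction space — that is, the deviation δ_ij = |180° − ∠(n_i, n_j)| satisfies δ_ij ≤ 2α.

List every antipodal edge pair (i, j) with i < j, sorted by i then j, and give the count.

count = 3; pairs: (0,3), (0,4), (1,5)

α = atan 0.4 = 21.80°;  2α = 43.60°
n_0 = (+0.7941, -0.6078)
n_1 = (+0.7264, +0.6873)
n_2 = (-0.0989, +0.9951)
n_3 = (-0.7071, +0.7071)
n_4 = (-0.9341, +0.3571)
n_5 = (-0.9599, -0.2804)
  (0,1): δ = 99.16°  ·
  (0,2): δ = 46.90°  ·
  (0,3): δ = 7.57°  ✓
  (0,4): δ = 16.50°  ✓
  (0,5): δ = 53.71°  ·
  (1,2): δ = 127.74°  ·
  (1,3): δ = 88.42°  ·
  (1,4): δ = 64.34°  ·
  (1,5): δ = 27.13°  ✓
  (2,3): δ = 140.68°  ·
  (2,4): δ = 116.60°  ·
  (2,5): δ = 79.39°  ·
  (3,4): δ = 155.92°  ·
  (3,5): δ = 118.72°  ·
  (4,5): δ = 142.79°  ·
antipodal pairs: 3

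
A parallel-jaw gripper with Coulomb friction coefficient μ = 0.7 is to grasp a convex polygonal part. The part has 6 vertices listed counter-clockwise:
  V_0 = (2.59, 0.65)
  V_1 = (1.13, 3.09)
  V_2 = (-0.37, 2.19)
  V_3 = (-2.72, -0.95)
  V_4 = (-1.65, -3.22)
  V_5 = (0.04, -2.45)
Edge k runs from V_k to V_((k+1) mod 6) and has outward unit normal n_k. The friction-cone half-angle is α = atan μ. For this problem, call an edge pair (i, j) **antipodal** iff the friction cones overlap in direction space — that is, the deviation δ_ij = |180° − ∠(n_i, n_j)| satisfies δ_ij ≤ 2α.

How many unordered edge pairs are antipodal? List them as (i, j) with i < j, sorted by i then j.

count = 7; pairs: (0,2), (0,3), (1,4), (1,5), (2,4), (2,5), (3,5)

α = atan 0.7 = 34.99°;  2α = 69.98°
n_0 = (+0.8581, +0.5135)
n_1 = (-0.5145, +0.8575)
n_2 = (-0.8006, +0.5992)
n_3 = (-0.9045, -0.4264)
n_4 = (+0.4146, -0.9100)
n_5 = (+0.7723, -0.6353)
  (0,1): δ = 89.93°  ·
  (0,2): δ = 67.71°  ✓
  (0,3): δ = 5.66°  ✓
  (0,4): δ = 83.60°  ·
  (0,5): δ = 109.67°  ·
  (1,2): δ = 157.78°  ·
  (1,3): δ = 95.73°  ·
  (1,4): δ = 6.47°  ✓
  (1,5): δ = 19.60°  ✓
  (2,3): δ = 117.95°  ·
  (2,4): δ = 28.69°  ✓
  (2,5): δ = 2.63°  ✓
  (3,4): δ = 90.74°  ·
  (3,5): δ = 64.68°  ✓
  (4,5): δ = 153.94°  ·
antipodal pairs: 7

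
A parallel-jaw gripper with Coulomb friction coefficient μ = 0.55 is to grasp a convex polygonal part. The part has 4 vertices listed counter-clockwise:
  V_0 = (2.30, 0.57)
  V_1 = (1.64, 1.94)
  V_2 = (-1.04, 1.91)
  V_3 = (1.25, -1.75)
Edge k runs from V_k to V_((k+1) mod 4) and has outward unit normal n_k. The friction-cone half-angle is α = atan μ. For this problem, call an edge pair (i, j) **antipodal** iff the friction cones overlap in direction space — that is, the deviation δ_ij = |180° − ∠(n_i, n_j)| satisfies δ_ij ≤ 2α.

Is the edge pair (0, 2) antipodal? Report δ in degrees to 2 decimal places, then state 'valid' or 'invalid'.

α = atan 0.55 = 28.81°;  2α = 57.62°
edge 0: e_0 = (-0.66, +1.37);  n_0 = (+0.9009, +0.4340)
edge 2: e_2 = (+2.29, -3.66);  n_2 = (-0.8477, -0.5304)
∠(n_0, n_2) = 173.69°
δ = |180° − 173.69°| = 6.31°
6.31° ≤ 2α = 57.62°  →  valid

δ = 6.31°, valid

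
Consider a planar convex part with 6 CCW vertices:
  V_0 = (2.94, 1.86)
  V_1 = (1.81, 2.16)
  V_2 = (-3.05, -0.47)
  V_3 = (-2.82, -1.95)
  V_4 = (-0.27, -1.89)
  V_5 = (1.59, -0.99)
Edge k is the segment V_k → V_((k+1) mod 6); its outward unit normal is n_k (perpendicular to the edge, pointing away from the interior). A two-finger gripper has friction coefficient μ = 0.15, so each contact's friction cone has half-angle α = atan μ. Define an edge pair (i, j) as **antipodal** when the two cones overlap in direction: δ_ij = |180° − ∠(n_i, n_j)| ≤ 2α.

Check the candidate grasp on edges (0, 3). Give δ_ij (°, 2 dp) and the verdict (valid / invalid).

α = atan 0.15 = 8.53°;  2α = 17.06°
edge 0: e_0 = (-1.13, +0.30);  n_0 = (+0.2566, +0.9665)
edge 3: e_3 = (+2.55, +0.06);  n_3 = (+0.0235, -0.9997)
∠(n_0, n_3) = 163.78°
δ = |180° − 163.78°| = 16.22°
16.22° ≤ 2α = 17.06°  →  valid

δ = 16.22°, valid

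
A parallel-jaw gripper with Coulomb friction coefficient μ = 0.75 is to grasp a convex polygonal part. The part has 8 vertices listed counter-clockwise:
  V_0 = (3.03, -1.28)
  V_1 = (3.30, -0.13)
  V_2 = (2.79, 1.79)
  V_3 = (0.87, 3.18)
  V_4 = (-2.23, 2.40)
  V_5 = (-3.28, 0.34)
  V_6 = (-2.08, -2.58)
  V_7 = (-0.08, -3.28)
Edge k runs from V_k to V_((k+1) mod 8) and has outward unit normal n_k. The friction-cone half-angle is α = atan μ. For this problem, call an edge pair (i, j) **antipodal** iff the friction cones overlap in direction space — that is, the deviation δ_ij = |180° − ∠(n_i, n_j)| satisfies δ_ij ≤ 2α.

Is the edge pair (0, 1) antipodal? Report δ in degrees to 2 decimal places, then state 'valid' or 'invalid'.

δ = 151.91°, invalid

α = atan 0.75 = 36.87°;  2α = 73.74°
edge 0: e_0 = (+0.27, +1.15);  n_0 = (+0.9735, -0.2286)
edge 1: e_1 = (-0.51, +1.92);  n_1 = (+0.9665, +0.2567)
∠(n_0, n_1) = 28.09°
δ = |180° − 28.09°| = 151.91°
151.91° > 2α = 73.74°  →  invalid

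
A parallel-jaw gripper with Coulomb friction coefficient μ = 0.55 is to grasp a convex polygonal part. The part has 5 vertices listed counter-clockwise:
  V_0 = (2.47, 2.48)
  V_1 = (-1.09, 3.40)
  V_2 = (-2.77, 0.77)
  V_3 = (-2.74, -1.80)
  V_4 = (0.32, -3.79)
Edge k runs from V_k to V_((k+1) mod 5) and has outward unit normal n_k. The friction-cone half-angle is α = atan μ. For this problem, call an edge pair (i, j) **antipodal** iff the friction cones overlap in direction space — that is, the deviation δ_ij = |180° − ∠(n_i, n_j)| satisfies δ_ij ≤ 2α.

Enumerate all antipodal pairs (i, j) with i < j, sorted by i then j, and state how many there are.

α = atan 0.55 = 28.81°;  2α = 57.62°
n_0 = (+0.2502, +0.9682)
n_1 = (-0.8427, +0.5383)
n_2 = (-0.9999, -0.0117)
n_3 = (-0.5452, -0.8383)
n_4 = (+0.9459, -0.3244)
  (0,1): δ = 108.08°  ·
  (0,2): δ = 74.84°  ·
  (0,3): δ = 18.55°  ✓
  (0,4): δ = 85.56°  ·
  (1,2): δ = 146.76°  ·
  (1,3): δ = 90.47°  ·
  (1,4): δ = 13.64°  ✓
  (2,3): δ = 123.71°  ·
  (2,4): δ = 19.60°  ✓
  (3,4): δ = 75.89°  ·
antipodal pairs: 3

count = 3; pairs: (0,3), (1,4), (2,4)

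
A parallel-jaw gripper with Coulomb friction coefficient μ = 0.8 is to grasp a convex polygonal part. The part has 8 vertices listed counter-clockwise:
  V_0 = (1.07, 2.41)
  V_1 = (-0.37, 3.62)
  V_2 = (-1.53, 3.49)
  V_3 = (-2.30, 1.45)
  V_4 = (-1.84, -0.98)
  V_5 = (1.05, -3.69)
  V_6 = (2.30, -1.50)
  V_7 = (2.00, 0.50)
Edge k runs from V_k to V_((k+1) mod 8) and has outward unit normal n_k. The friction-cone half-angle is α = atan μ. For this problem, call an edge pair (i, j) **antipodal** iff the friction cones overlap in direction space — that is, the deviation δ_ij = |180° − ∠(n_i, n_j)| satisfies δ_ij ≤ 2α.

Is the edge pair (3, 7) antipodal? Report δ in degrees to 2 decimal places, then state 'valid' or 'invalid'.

δ = 15.24°, valid

α = atan 0.8 = 38.66°;  2α = 77.32°
edge 3: e_3 = (+0.46, -2.43);  n_3 = (-0.9826, -0.1860)
edge 7: e_7 = (-0.93, +1.91);  n_7 = (+0.8991, +0.4378)
∠(n_3, n_7) = 164.76°
δ = |180° − 164.76°| = 15.24°
15.24° ≤ 2α = 77.32°  →  valid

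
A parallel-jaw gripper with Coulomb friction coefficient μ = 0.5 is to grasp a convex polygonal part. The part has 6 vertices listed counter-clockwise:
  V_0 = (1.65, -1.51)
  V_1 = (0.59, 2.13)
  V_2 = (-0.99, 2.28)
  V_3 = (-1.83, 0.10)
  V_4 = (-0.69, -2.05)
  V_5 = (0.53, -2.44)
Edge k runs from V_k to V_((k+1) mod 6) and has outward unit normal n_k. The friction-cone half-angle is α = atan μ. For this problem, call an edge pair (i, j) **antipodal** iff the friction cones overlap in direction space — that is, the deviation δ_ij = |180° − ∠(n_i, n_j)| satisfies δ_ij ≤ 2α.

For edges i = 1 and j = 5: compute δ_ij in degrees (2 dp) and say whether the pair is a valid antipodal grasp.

α = atan 0.5 = 26.57°;  2α = 53.13°
edge 1: e_1 = (-1.58, +0.15);  n_1 = (+0.0945, +0.9955)
edge 5: e_5 = (+1.12, +0.93);  n_5 = (+0.6388, -0.7693)
∠(n_1, n_5) = 134.87°
δ = |180° − 134.87°| = 45.13°
45.13° ≤ 2α = 53.13°  →  valid

δ = 45.13°, valid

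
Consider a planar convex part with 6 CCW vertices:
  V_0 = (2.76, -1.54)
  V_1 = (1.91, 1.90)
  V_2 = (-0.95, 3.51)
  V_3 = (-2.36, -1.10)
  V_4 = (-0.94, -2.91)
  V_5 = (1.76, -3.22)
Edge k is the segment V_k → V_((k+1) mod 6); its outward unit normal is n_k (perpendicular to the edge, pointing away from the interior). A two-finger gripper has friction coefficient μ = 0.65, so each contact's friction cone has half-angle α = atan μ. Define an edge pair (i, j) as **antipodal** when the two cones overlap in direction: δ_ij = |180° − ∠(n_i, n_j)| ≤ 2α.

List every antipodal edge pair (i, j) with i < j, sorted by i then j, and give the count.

count = 5; pairs: (0,2), (0,3), (1,3), (1,4), (2,5)

α = atan 0.65 = 33.02°;  2α = 66.05°
n_0 = (+0.9708, +0.2399)
n_1 = (+0.4906, +0.8714)
n_2 = (-0.9563, +0.2925)
n_3 = (-0.7868, -0.6172)
n_4 = (-0.1141, -0.9935)
n_5 = (+0.8593, -0.5115)
  (0,1): δ = 133.26°  ·
  (0,2): δ = 30.89°  ✓
  (0,3): δ = 24.24°  ✓
  (0,4): δ = 69.57°  ·
  (0,5): δ = 135.36°  ·
  (1,2): δ = 77.63°  ·
  (1,3): δ = 22.51°  ✓
  (1,4): δ = 22.83°  ✓
  (1,5): δ = 88.61°  ·
  (2,3): δ = 124.88°  ·
  (2,4): δ = 79.54°  ·
  (2,5): δ = 13.76°  ✓
  (3,4): δ = 134.66°  ·
  (3,5): δ = 68.88°  ·
  (4,5): δ = 114.21°  ·
antipodal pairs: 5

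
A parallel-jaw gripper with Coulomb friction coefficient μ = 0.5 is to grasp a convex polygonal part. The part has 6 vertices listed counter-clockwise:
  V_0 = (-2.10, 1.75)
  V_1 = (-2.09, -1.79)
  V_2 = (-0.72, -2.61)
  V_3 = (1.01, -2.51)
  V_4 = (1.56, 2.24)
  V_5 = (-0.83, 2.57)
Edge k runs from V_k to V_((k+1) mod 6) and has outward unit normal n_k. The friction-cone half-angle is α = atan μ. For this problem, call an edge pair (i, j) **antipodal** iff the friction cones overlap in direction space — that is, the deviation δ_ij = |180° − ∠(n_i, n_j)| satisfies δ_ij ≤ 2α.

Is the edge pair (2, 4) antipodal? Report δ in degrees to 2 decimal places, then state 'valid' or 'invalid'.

α = atan 0.5 = 26.57°;  2α = 53.13°
edge 2: e_2 = (+1.73, +0.10);  n_2 = (+0.0577, -0.9983)
edge 4: e_4 = (-2.39, +0.33);  n_4 = (+0.1368, +0.9906)
∠(n_2, n_4) = 168.83°
δ = |180° − 168.83°| = 11.17°
11.17° ≤ 2α = 53.13°  →  valid

δ = 11.17°, valid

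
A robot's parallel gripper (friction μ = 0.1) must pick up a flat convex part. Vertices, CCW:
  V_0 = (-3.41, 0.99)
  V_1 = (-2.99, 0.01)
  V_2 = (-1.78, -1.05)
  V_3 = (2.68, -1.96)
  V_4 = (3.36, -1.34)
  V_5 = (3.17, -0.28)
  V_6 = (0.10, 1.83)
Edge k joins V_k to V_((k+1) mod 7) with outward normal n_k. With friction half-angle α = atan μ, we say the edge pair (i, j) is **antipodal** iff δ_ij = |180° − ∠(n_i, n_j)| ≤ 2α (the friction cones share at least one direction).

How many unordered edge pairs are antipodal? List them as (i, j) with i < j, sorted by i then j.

count = 1; pairs: (1,5)

α = atan 0.1 = 5.71°;  2α = 11.42°
n_0 = (-0.9191, -0.3939)
n_1 = (-0.6589, -0.7522)
n_2 = (-0.1999, -0.9798)
n_3 = (+0.6738, -0.7390)
n_4 = (+0.9843, +0.1764)
n_5 = (+0.5664, +0.8241)
n_6 = (-0.2327, +0.9725)
  (0,1): δ = 154.42°  ·
  (0,2): δ = 124.73°  ·
  (0,3): δ = 70.84°  ·
  (0,4): δ = 13.04°  ·
  (0,5): δ = 32.30°  ·
  (0,6): δ = 80.26°  ·
  (1,2): δ = 150.31°  ·
  (1,3): δ = 96.42°  ·
  (1,4): δ = 38.62°  ·
  (1,5): δ = 6.72°  ✓
  (1,6): δ = 54.68°  ·
  (2,3): δ = 126.11°  ·
  (2,4): δ = 68.31°  ·
  (2,5): δ = 22.97°  ·
  (2,6): δ = 24.99°  ·
  (3,4): δ = 122.20°  ·
  (3,5): δ = 76.86°  ·
  (3,6): δ = 28.90°  ·
  (4,5): δ = 134.66°  ·
  (4,6): δ = 86.70°  ·
  (5,6): δ = 132.04°  ·
antipodal pairs: 1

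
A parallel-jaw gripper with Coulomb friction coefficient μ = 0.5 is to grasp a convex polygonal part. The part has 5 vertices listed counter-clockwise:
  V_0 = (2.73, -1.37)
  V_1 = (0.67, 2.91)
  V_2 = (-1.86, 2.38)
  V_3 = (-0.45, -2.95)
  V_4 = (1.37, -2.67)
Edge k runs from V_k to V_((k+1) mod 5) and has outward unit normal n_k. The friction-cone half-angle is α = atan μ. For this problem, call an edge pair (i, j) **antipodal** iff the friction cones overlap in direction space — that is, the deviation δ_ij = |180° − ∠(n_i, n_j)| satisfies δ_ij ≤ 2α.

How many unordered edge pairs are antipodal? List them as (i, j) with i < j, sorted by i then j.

count = 3; pairs: (0,2), (1,3), (1,4)

α = atan 0.5 = 26.57°;  2α = 53.13°
n_0 = (+0.9011, +0.4337)
n_1 = (-0.2050, +0.9788)
n_2 = (-0.9667, -0.2557)
n_3 = (+0.1521, -0.9884)
n_4 = (+0.6910, -0.7229)
  (0,1): δ = 103.87°  ·
  (0,2): δ = 10.88°  ✓
  (0,3): δ = 73.04°  ·
  (0,4): δ = 108.01°  ·
  (1,2): δ = 87.01°  ·
  (1,3): δ = 3.09°  ✓
  (1,4): δ = 31.88°  ✓
  (2,3): δ = 96.07°  ·
  (2,4): δ = 61.11°  ·
  (3,4): δ = 145.04°  ·
antipodal pairs: 3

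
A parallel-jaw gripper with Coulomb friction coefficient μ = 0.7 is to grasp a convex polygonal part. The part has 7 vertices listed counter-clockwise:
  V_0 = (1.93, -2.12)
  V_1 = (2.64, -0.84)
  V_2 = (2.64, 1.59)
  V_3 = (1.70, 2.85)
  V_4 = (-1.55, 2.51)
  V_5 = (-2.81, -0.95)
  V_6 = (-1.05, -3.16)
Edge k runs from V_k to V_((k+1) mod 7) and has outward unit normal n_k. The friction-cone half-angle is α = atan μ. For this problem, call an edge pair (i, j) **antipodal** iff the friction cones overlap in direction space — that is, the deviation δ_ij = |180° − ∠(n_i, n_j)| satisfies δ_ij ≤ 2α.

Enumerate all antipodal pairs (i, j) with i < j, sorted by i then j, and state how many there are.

α = atan 0.7 = 34.99°;  2α = 69.98°
n_0 = (+0.8745, -0.4851)
n_1 = (+1.0000, -0.0000)
n_2 = (+0.8015, +0.5980)
n_3 = (-0.1040, +0.9946)
n_4 = (-0.9396, +0.3422)
n_5 = (-0.7822, -0.6230)
n_6 = (+0.3295, -0.9442)
  (0,1): δ = 150.98°  ·
  (0,2): δ = 114.26°  ·
  (0,3): δ = 55.01°  ✓
  (0,4): δ = 9.01°  ✓
  (0,5): δ = 67.55°  ✓
  (0,6): δ = 138.26°  ·
  (1,2): δ = 143.28°  ·
  (1,3): δ = 84.03°  ·
  (1,4): δ = 20.01°  ✓
  (1,5): δ = 38.53°  ✓
  (1,6): δ = 109.24°  ·
  (2,3): δ = 120.75°  ·
  (2,4): δ = 56.73°  ✓
  (2,5): δ = 1.81°  ✓
  (2,6): δ = 72.51°  ·
  (3,4): δ = 115.98°  ·
  (3,5): δ = 57.44°  ✓
  (3,6): δ = 13.27°  ✓
  (4,5): δ = 121.46°  ·
  (4,6): δ = 50.75°  ✓
  (5,6): δ = 109.29°  ·
antipodal pairs: 10

count = 10; pairs: (0,3), (0,4), (0,5), (1,4), (1,5), (2,4), (2,5), (3,5), (3,6), (4,6)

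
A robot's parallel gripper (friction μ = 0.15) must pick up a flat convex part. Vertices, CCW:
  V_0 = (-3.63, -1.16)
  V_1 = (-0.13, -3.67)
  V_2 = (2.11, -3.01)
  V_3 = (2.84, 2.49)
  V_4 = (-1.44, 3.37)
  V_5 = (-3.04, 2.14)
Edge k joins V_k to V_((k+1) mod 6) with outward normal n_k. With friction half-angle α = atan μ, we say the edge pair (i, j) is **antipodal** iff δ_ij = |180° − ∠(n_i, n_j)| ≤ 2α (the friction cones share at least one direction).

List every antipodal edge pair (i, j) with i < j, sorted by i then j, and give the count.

count = 1; pairs: (2,5)

α = atan 0.15 = 8.53°;  2α = 17.06°
n_0 = (-0.5828, -0.8126)
n_1 = (+0.2826, -0.9592)
n_2 = (+0.9913, -0.1316)
n_3 = (+0.2014, +0.9795)
n_4 = (-0.6095, +0.7928)
n_5 = (-0.9844, +0.1760)
  (0,1): δ = 127.94°  ·
  (0,2): δ = 61.91°  ·
  (0,3): δ = 24.03°  ·
  (0,4): δ = 73.20°  ·
  (0,5): δ = 115.51°  ·
  (1,2): δ = 113.98°  ·
  (1,3): δ = 28.04°  ·
  (1,4): δ = 21.13°  ·
  (1,5): δ = 63.45°  ·
  (2,3): δ = 94.06°  ·
  (2,4): δ = 44.89°  ·
  (2,5): δ = 2.58°  ✓
  (3,4): δ = 130.83°  ·
  (3,5): δ = 88.52°  ·
  (4,5): δ = 137.69°  ·
antipodal pairs: 1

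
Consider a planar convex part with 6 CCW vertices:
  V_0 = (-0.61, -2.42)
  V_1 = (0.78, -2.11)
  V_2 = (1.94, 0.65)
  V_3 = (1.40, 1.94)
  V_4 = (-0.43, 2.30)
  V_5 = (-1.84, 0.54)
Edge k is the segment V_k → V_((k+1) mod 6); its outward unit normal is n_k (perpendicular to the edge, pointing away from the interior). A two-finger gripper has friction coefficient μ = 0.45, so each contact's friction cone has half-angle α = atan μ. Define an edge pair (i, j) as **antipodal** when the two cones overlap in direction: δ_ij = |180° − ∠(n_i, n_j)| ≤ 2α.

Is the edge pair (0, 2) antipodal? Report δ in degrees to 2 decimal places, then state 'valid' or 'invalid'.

δ = 79.86°, invalid

α = atan 0.45 = 24.23°;  2α = 48.46°
edge 0: e_0 = (+1.39, +0.31);  n_0 = (+0.2177, -0.9760)
edge 2: e_2 = (-0.54, +1.29);  n_2 = (+0.9224, +0.3861)
∠(n_0, n_2) = 100.14°
δ = |180° − 100.14°| = 79.86°
79.86° > 2α = 48.46°  →  invalid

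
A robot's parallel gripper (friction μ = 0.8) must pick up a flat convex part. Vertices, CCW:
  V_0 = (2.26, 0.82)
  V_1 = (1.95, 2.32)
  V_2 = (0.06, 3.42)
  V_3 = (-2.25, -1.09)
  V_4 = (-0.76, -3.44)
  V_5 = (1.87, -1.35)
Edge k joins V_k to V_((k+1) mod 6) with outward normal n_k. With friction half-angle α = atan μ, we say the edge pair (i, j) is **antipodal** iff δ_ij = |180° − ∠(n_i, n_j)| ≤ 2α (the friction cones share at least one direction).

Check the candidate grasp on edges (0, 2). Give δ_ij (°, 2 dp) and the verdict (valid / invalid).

α = atan 0.8 = 38.66°;  2α = 77.32°
edge 0: e_0 = (-0.31, +1.50);  n_0 = (+0.9793, +0.2024)
edge 2: e_2 = (-2.31, -4.51);  n_2 = (-0.8900, +0.4559)
∠(n_0, n_2) = 141.20°
δ = |180° − 141.20°| = 38.80°
38.80° ≤ 2α = 77.32°  →  valid

δ = 38.80°, valid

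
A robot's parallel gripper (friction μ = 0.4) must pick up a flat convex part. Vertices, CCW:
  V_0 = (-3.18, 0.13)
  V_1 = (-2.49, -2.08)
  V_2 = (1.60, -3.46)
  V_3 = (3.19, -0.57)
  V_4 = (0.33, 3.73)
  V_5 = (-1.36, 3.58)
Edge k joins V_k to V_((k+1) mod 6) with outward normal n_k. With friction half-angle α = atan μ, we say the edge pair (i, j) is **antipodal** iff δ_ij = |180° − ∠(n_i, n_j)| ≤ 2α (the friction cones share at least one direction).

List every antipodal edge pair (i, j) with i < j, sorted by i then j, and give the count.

α = atan 0.4 = 21.80°;  2α = 43.60°
n_0 = (-0.9546, -0.2980)
n_1 = (-0.3197, -0.9475)
n_2 = (+0.8762, -0.4820)
n_3 = (+0.8326, +0.5538)
n_4 = (-0.0884, +0.9961)
n_5 = (-0.8845, +0.4666)
  (0,1): δ = 125.98°  ·
  (0,2): δ = 46.16°  ·
  (0,3): δ = 16.29°  ✓
  (0,4): δ = 77.73°  ·
  (0,5): δ = 134.85°  ·
  (1,2): δ = 100.17°  ·
  (1,3): δ = 37.73°  ✓
  (1,4): δ = 23.72°  ✓
  (1,5): δ = 80.83°  ·
  (2,3): δ = 117.55°  ·
  (2,4): δ = 56.11°  ·
  (2,5): δ = 1.01°  ✓
  (3,4): δ = 118.56°  ·
  (3,5): δ = 61.44°  ·
  (4,5): δ = 122.89°  ·
antipodal pairs: 4

count = 4; pairs: (0,3), (1,3), (1,4), (2,5)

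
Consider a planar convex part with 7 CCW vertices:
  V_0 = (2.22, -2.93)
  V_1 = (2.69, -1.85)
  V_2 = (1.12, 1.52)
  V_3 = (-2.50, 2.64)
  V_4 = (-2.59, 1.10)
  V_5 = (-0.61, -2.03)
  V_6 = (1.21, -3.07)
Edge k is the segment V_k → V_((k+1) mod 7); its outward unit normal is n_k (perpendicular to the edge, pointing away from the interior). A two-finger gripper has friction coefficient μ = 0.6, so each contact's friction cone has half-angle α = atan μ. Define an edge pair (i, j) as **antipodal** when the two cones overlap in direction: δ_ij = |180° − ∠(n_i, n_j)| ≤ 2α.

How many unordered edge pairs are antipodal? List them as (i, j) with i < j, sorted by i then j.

count = 8; pairs: (0,3), (0,4), (1,3), (1,4), (1,5), (2,4), (2,5), (2,6)

α = atan 0.6 = 30.96°;  2α = 61.93°
n_0 = (+0.9169, -0.3990)
n_1 = (+0.9065, +0.4223)
n_2 = (+0.2956, +0.9553)
n_3 = (-0.9983, +0.0583)
n_4 = (-0.8451, -0.5346)
n_5 = (-0.4961, -0.8682)
n_6 = (+0.1373, -0.9905)
  (0,1): δ = 131.50°  ·
  (0,2): δ = 83.67°  ·
  (0,3): δ = 20.17°  ✓
  (0,4): δ = 55.83°  ✓
  (0,5): δ = 83.77°  ·
  (0,6): δ = 121.41°  ·
  (1,2): δ = 132.17°  ·
  (1,3): δ = 28.32°  ✓
  (1,4): δ = 7.34°  ✓
  (1,5): δ = 35.28°  ✓
  (1,6): δ = 72.91°  ·
  (2,3): δ = 76.15°  ·
  (2,4): δ = 40.49°  ✓
  (2,5): δ = 12.55°  ✓
  (2,6): δ = 25.08°  ✓
  (3,4): δ = 144.34°  ·
  (3,5): δ = 116.40°  ·
  (3,6): δ = 78.76°  ·
  (4,5): δ = 152.06°  ·
  (4,6): δ = 114.43°  ·
  (5,6): δ = 142.36°  ·
antipodal pairs: 8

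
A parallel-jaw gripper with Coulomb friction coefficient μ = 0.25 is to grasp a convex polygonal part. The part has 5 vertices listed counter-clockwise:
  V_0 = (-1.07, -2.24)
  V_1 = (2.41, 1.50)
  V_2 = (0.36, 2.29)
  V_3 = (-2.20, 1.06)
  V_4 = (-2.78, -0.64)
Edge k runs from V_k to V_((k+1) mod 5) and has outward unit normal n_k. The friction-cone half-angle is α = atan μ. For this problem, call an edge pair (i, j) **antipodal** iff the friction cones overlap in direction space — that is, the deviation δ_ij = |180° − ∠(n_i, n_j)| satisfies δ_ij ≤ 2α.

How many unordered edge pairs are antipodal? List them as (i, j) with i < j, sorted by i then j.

α = atan 0.25 = 14.04°;  2α = 28.07°
n_0 = (+0.7321, -0.6812)
n_1 = (+0.3596, +0.9331)
n_2 = (-0.4331, +0.9014)
n_3 = (-0.9464, +0.3229)
n_4 = (-0.6832, -0.7302)
  (0,1): δ = 68.14°  ·
  (0,2): δ = 21.40°  ✓
  (0,3): δ = 24.10°  ✓
  (0,4): δ = 89.84°  ·
  (1,2): δ = 133.26°  ·
  (1,3): δ = 87.76°  ·
  (1,4): δ = 22.02°  ✓
  (2,3): δ = 134.50°  ·
  (2,4): δ = 68.76°  ·
  (3,4): δ = 114.26°  ·
antipodal pairs: 3

count = 3; pairs: (0,2), (0,3), (1,4)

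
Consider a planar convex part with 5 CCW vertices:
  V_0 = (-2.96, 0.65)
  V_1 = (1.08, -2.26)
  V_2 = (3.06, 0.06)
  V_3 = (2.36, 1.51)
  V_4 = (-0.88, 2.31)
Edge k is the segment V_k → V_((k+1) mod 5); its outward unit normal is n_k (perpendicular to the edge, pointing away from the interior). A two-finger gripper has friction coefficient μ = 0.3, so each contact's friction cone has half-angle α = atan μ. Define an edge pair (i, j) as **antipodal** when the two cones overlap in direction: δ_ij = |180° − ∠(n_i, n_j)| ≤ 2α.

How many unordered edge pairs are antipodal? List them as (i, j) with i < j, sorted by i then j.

α = atan 0.3 = 16.70°;  2α = 33.40°
n_0 = (-0.5845, -0.8114)
n_1 = (+0.7606, -0.6492)
n_2 = (+0.9006, +0.4347)
n_3 = (+0.2397, +0.9708)
n_4 = (-0.6238, +0.7816)
  (0,1): δ = 94.71°  ·
  (0,2): δ = 28.47°  ✓
  (0,3): δ = 21.90°  ✓
  (0,4): δ = 74.36°  ·
  (1,2): δ = 113.75°  ·
  (1,3): δ = 63.39°  ·
  (1,4): δ = 10.93°  ✓
  (2,3): δ = 129.64°  ·
  (2,4): δ = 77.18°  ·
  (3,4): δ = 127.54°  ·
antipodal pairs: 3

count = 3; pairs: (0,2), (0,3), (1,4)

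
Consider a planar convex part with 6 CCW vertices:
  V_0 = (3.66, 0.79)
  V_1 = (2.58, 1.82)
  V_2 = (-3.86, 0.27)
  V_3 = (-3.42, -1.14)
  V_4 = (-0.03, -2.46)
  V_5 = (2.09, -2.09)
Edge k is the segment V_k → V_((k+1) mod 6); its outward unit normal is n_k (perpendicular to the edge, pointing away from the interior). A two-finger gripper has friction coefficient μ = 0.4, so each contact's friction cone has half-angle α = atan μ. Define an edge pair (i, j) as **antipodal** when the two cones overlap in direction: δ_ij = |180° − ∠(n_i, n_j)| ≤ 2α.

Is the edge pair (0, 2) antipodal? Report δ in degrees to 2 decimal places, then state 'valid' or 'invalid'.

α = atan 0.4 = 21.80°;  2α = 43.60°
edge 0: e_0 = (-1.08, +1.03);  n_0 = (+0.6902, +0.7237)
edge 2: e_2 = (+0.44, -1.41);  n_2 = (-0.9546, -0.2979)
∠(n_0, n_2) = 150.97°
δ = |180° − 150.97°| = 29.03°
29.03° ≤ 2α = 43.60°  →  valid

δ = 29.03°, valid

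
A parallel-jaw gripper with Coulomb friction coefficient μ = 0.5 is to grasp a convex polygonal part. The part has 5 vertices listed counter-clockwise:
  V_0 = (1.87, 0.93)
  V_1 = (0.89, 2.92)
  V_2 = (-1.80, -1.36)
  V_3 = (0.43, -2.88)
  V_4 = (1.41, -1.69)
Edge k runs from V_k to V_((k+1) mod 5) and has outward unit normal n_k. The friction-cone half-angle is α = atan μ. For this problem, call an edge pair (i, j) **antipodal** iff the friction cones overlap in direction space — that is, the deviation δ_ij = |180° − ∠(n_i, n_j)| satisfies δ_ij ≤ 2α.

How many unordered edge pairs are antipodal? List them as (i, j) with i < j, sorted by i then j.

count = 3; pairs: (0,2), (1,3), (1,4)

α = atan 0.5 = 26.57°;  2α = 53.13°
n_0 = (+0.8971, +0.4418)
n_1 = (-0.8467, +0.5321)
n_2 = (-0.5632, -0.8263)
n_3 = (+0.7719, -0.6357)
n_4 = (+0.9849, -0.1729)
  (0,1): δ = 58.37°  ·
  (0,2): δ = 29.50°  ✓
  (0,3): δ = 114.31°  ·
  (0,4): δ = 143.82°  ·
  (1,2): δ = 92.13°  ·
  (1,3): δ = 7.32°  ✓
  (1,4): δ = 22.19°  ✓
  (2,3): δ = 95.19°  ·
  (2,4): δ = 65.68°  ·
  (3,4): δ = 150.49°  ·
antipodal pairs: 3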